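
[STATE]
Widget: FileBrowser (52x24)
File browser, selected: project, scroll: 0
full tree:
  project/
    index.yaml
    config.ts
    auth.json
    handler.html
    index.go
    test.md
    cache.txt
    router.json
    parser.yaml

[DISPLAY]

> [-] project/                                      
    index.yaml                                      
    config.ts                                       
    auth.json                                       
    handler.html                                    
    index.go                                        
    test.md                                         
    cache.txt                                       
    router.json                                     
    parser.yaml                                     
                                                    
                                                    
                                                    
                                                    
                                                    
                                                    
                                                    
                                                    
                                                    
                                                    
                                                    
                                                    
                                                    
                                                    


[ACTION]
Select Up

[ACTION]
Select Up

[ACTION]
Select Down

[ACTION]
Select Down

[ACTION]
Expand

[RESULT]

  [-] project/                                      
    index.yaml                                      
  > config.ts                                       
    auth.json                                       
    handler.html                                    
    index.go                                        
    test.md                                         
    cache.txt                                       
    router.json                                     
    parser.yaml                                     
                                                    
                                                    
                                                    
                                                    
                                                    
                                                    
                                                    
                                                    
                                                    
                                                    
                                                    
                                                    
                                                    
                                                    


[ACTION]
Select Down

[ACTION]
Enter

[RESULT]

  [-] project/                                      
    index.yaml                                      
    config.ts                                       
  > auth.json                                       
    handler.html                                    
    index.go                                        
    test.md                                         
    cache.txt                                       
    router.json                                     
    parser.yaml                                     
                                                    
                                                    
                                                    
                                                    
                                                    
                                                    
                                                    
                                                    
                                                    
                                                    
                                                    
                                                    
                                                    
                                                    


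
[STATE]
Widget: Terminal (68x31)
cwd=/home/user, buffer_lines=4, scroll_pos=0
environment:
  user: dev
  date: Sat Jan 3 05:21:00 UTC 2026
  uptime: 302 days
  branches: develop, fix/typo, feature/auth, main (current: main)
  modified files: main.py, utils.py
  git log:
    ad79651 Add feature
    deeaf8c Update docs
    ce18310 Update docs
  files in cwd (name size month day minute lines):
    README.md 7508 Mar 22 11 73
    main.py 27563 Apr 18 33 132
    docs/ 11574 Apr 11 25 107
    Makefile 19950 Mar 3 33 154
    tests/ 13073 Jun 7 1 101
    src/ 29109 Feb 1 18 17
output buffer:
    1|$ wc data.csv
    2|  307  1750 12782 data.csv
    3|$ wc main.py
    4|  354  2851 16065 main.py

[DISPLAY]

$ wc data.csv                                                       
  307  1750 12782 data.csv                                          
$ wc main.py                                                        
  354  2851 16065 main.py                                           
$ █                                                                 
                                                                    
                                                                    
                                                                    
                                                                    
                                                                    
                                                                    
                                                                    
                                                                    
                                                                    
                                                                    
                                                                    
                                                                    
                                                                    
                                                                    
                                                                    
                                                                    
                                                                    
                                                                    
                                                                    
                                                                    
                                                                    
                                                                    
                                                                    
                                                                    
                                                                    
                                                                    


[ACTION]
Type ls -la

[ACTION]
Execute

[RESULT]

$ wc data.csv                                                       
  307  1750 12782 data.csv                                          
$ wc main.py                                                        
  354  2851 16065 main.py                                           
$ ls -la                                                            
-rw-r--r--  1 dev group     7508 Mar 22 10:11 README.md             
-rw-r--r--  1 dev group    27563 Apr 18 10:33 main.py               
drwxr-xr-x  1 dev group    11574 Apr 11 10:25 docs/                 
-rw-r--r--  1 dev group    19950 Mar  3 10:33 Makefile              
drwxr-xr-x  1 dev group    13073 Jun  7 10:01 tests/                
drwxr-xr-x  1 dev group    29109 Feb  1 10:18 src/                  
$ █                                                                 
                                                                    
                                                                    
                                                                    
                                                                    
                                                                    
                                                                    
                                                                    
                                                                    
                                                                    
                                                                    
                                                                    
                                                                    
                                                                    
                                                                    
                                                                    
                                                                    
                                                                    
                                                                    
                                                                    


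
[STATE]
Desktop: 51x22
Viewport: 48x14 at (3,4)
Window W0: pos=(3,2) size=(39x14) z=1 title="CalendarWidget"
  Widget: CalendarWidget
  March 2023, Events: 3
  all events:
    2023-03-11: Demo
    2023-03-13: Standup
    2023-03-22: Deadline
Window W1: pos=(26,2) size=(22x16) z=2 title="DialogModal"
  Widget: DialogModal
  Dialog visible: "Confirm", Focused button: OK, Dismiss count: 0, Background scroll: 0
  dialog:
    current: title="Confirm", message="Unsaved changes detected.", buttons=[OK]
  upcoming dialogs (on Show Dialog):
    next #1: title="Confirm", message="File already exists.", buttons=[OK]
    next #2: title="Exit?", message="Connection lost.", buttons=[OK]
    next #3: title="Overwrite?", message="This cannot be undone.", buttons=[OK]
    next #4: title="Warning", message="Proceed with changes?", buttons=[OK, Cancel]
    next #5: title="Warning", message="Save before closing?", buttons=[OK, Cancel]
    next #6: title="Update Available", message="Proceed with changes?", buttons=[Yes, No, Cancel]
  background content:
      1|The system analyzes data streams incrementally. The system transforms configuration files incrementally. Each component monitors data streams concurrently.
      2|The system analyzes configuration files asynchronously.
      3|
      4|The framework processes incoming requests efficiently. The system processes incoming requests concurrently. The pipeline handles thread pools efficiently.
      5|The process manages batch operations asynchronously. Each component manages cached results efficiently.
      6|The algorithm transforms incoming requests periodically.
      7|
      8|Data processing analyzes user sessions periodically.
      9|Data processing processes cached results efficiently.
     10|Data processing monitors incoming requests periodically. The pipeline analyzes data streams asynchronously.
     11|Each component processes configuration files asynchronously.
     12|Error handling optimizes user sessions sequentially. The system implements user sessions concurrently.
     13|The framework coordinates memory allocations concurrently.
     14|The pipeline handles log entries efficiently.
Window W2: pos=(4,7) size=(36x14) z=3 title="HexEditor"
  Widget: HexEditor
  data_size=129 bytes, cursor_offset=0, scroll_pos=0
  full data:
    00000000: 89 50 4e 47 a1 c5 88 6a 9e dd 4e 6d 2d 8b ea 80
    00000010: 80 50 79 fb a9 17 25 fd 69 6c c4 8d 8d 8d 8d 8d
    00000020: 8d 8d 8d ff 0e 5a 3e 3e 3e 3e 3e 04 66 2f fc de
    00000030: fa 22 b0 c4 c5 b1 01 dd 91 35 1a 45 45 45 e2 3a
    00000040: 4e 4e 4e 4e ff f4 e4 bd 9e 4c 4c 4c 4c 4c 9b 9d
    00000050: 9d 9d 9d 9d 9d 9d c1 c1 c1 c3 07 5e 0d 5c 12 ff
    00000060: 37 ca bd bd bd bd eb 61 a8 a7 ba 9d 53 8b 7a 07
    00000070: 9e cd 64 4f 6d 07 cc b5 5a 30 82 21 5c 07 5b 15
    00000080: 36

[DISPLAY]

┠──────────────────────┠────────────────────┨   
┃              March 20┃The system analyzes ┃   
┃Mo Tu We Th Fr Sa Su  ┃The system analyzes ┃   
┃┏━━━━━━━━━━━━━━━━━━━━━━━━━━━━━━━━━━┓       ┃   
┃┃ HexEditor                        ┃────┐es┃   
┃┠──────────────────────────────────┨    │s ┃   
┃┃00000000  89 50 4e 47 a1 c5 88 6a ┃ange│sf┃   
┃┃00000010  80 50 79 fb a9 17 25 fd ┃    │  ┃   
┃┃00000020  8d 8d 8d ff 0e 5a 3e 3e ┃────┘al┃   
┃┃00000030  fa 22 b0 c4 c5 b1 01 dd ┃ng proc┃   
┃┃00000040  4e 4e 4e 4e ff f4 e4 bd ┃ng moni┃   
┗┃00000050  9d 9d 9d 9d 9d 9d c1 c1 ┃t proce┃   
 ┃00000060  37 ca bd bd bd bd eb 61 ┃g optim┃   
 ┃00000070  9e cd 64 4f 6d 07 cc b5 ┃━━━━━━━┛   


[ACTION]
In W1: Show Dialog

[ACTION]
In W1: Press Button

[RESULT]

┠──────────────────────┠────────────────────┨   
┃              March 20┃The system analyzes ┃   
┃Mo Tu We Th Fr Sa Su  ┃The system analyzes ┃   
┃┏━━━━━━━━━━━━━━━━━━━━━━━━━━━━━━━━━━┓       ┃   
┃┃ HexEditor                        ┃ proces┃   
┃┠──────────────────────────────────┨anages ┃   
┃┃00000000  89 50 4e 47 a1 c5 88 6a ┃ transf┃   
┃┃00000010  80 50 79 fb a9 17 25 fd ┃       ┃   
┃┃00000020  8d 8d 8d ff 0e 5a 3e 3e ┃ng anal┃   
┃┃00000030  fa 22 b0 c4 c5 b1 01 dd ┃ng proc┃   
┃┃00000040  4e 4e 4e 4e ff f4 e4 bd ┃ng moni┃   
┗┃00000050  9d 9d 9d 9d 9d 9d c1 c1 ┃t proce┃   
 ┃00000060  37 ca bd bd bd bd eb 61 ┃g optim┃   
 ┃00000070  9e cd 64 4f 6d 07 cc b5 ┃━━━━━━━┛   


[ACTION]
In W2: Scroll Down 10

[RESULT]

┠──────────────────────┠────────────────────┨   
┃              March 20┃The system analyzes ┃   
┃Mo Tu We Th Fr Sa Su  ┃The system analyzes ┃   
┃┏━━━━━━━━━━━━━━━━━━━━━━━━━━━━━━━━━━┓       ┃   
┃┃ HexEditor                        ┃ proces┃   
┃┠──────────────────────────────────┨anages ┃   
┃┃00000080  36                      ┃ transf┃   
┃┃                                  ┃       ┃   
┃┃                                  ┃ng anal┃   
┃┃                                  ┃ng proc┃   
┃┃                                  ┃ng moni┃   
┗┃                                  ┃t proce┃   
 ┃                                  ┃g optim┃   
 ┃                                  ┃━━━━━━━┛   


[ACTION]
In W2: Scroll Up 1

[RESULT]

┠──────────────────────┠────────────────────┨   
┃              March 20┃The system analyzes ┃   
┃Mo Tu We Th Fr Sa Su  ┃The system analyzes ┃   
┃┏━━━━━━━━━━━━━━━━━━━━━━━━━━━━━━━━━━┓       ┃   
┃┃ HexEditor                        ┃ proces┃   
┃┠──────────────────────────────────┨anages ┃   
┃┃00000070  9e cd 64 4f 6d 07 cc b5 ┃ transf┃   
┃┃00000080  36                      ┃       ┃   
┃┃                                  ┃ng anal┃   
┃┃                                  ┃ng proc┃   
┃┃                                  ┃ng moni┃   
┗┃                                  ┃t proce┃   
 ┃                                  ┃g optim┃   
 ┃                                  ┃━━━━━━━┛   


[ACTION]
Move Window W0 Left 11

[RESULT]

───────────────────────┠────────────────────┨   
            March 2023 ┃The system analyzes ┃   
 Tu We Th Fr Sa Su     ┃The system analyzes ┃   
 ┏━━━━━━━━━━━━━━━━━━━━━━━━━━━━━━━━━━┓       ┃   
 ┃ HexEditor                        ┃ proces┃   
*┠──────────────────────────────────┨anages ┃   
 ┃00000070  9e cd 64 4f 6d 07 cc b5 ┃ transf┃   
 ┃00000080  36                      ┃       ┃   
 ┃                                  ┃ng anal┃   
 ┃                                  ┃ng proc┃   
 ┃                                  ┃ng moni┃   
━┃                                  ┃t proce┃   
 ┃                                  ┃g optim┃   
 ┃                                  ┃━━━━━━━┛   


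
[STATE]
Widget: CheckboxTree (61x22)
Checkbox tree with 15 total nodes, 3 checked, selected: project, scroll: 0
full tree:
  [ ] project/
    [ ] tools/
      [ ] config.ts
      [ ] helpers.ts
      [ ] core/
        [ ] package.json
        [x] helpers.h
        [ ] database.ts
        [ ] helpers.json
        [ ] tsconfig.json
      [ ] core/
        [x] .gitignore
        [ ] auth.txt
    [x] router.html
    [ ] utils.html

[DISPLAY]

>[-] project/                                                
   [-] tools/                                                
     [ ] config.ts                                           
     [ ] helpers.ts                                          
     [-] core/                                               
       [ ] package.json                                      
       [x] helpers.h                                         
       [ ] database.ts                                       
       [ ] helpers.json                                      
       [ ] tsconfig.json                                     
     [-] core/                                               
       [x] .gitignore                                        
       [ ] auth.txt                                          
   [x] router.html                                           
   [ ] utils.html                                            
                                                             
                                                             
                                                             
                                                             
                                                             
                                                             
                                                             


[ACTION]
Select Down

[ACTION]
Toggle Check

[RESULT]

 [-] project/                                                
>  [x] tools/                                                
     [x] config.ts                                           
     [x] helpers.ts                                          
     [x] core/                                               
       [x] package.json                                      
       [x] helpers.h                                         
       [x] database.ts                                       
       [x] helpers.json                                      
       [x] tsconfig.json                                     
     [x] core/                                               
       [x] .gitignore                                        
       [x] auth.txt                                          
   [x] router.html                                           
   [ ] utils.html                                            
                                                             
                                                             
                                                             
                                                             
                                                             
                                                             
                                                             


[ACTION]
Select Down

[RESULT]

 [-] project/                                                
   [x] tools/                                                
>    [x] config.ts                                           
     [x] helpers.ts                                          
     [x] core/                                               
       [x] package.json                                      
       [x] helpers.h                                         
       [x] database.ts                                       
       [x] helpers.json                                      
       [x] tsconfig.json                                     
     [x] core/                                               
       [x] .gitignore                                        
       [x] auth.txt                                          
   [x] router.html                                           
   [ ] utils.html                                            
                                                             
                                                             
                                                             
                                                             
                                                             
                                                             
                                                             


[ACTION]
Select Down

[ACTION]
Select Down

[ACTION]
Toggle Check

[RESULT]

 [-] project/                                                
   [-] tools/                                                
     [x] config.ts                                           
     [x] helpers.ts                                          
>    [ ] core/                                               
       [ ] package.json                                      
       [ ] helpers.h                                         
       [ ] database.ts                                       
       [ ] helpers.json                                      
       [ ] tsconfig.json                                     
     [x] core/                                               
       [x] .gitignore                                        
       [x] auth.txt                                          
   [x] router.html                                           
   [ ] utils.html                                            
                                                             
                                                             
                                                             
                                                             
                                                             
                                                             
                                                             


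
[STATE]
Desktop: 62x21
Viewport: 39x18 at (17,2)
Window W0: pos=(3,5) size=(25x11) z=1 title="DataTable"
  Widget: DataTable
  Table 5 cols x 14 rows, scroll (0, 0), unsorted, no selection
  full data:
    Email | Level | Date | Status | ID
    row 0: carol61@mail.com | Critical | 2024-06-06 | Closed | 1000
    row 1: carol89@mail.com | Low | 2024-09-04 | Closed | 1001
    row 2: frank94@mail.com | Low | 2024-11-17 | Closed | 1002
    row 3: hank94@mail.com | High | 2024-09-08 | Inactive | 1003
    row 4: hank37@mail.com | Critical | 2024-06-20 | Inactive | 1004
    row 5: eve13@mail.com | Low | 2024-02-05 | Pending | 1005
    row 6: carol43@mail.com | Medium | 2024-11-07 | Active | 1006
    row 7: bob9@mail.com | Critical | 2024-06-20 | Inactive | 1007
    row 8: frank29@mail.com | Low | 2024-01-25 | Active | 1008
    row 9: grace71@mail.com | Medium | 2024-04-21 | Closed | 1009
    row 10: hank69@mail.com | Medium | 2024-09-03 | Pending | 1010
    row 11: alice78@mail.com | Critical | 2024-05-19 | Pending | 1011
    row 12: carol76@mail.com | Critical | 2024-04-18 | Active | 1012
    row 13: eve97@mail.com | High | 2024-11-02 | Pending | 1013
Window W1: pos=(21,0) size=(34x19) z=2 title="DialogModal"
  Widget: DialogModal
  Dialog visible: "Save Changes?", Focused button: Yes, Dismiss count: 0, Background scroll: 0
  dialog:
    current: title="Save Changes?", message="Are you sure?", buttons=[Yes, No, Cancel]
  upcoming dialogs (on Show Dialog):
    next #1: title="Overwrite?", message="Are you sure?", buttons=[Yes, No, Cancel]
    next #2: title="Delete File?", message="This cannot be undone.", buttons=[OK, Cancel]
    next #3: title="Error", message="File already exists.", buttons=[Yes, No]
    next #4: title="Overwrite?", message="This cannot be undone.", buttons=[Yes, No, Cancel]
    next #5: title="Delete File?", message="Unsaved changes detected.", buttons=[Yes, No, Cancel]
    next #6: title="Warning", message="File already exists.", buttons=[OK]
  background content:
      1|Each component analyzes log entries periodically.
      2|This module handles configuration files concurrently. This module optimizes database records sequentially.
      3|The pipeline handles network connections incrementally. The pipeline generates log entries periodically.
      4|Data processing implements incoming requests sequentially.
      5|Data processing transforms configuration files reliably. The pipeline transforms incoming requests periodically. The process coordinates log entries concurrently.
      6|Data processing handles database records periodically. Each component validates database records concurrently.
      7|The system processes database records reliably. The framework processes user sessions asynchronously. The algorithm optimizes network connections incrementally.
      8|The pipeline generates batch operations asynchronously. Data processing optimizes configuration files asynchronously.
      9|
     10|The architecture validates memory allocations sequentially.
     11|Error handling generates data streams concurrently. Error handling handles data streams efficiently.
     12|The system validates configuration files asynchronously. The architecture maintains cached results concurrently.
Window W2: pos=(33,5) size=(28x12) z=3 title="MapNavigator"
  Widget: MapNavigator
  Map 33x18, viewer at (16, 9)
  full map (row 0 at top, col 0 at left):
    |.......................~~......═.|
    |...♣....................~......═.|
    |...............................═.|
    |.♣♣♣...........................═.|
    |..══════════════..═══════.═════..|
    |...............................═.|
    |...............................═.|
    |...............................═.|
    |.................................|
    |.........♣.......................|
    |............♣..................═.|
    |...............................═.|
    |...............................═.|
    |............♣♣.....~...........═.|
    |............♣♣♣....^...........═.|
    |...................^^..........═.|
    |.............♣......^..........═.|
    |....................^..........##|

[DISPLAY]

    ┠────────────────────────────────┨ 
    ┃Each component analyzes log entr┃ 
    ┃This module handles configuratio┃ 
━━━━┃The pipelin┏━━━━━━━━━━━━━━━━━━━━━━
    ┃Data proces┃ MapNavigator         
────┃Data proces┠──────────────────────
   │┃Data┌──────┃......................
───┼┃The │    Sa┃......................
com│┃The │    Ar┃......................
com│┃    │ [Yes]┃......................
com│┃The └──────┃......♣......@........
om │┃Error handl┃.........♣............
om │┃The system ┃......................
━━━━┃           ┃......................
    ┃           ┗━━━━━━━━━━━━━━━━━━━━━━
    ┃                                ┃ 
    ┗━━━━━━━━━━━━━━━━━━━━━━━━━━━━━━━━┛ 
                                       


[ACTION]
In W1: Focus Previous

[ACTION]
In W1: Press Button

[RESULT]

    ┠────────────────────────────────┨ 
    ┃Each component analyzes log entr┃ 
    ┃This module handles configuratio┃ 
━━━━┃The pipelin┏━━━━━━━━━━━━━━━━━━━━━━
    ┃Data proces┃ MapNavigator         
────┃Data proces┠──────────────────────
   │┃Data proces┃......................
───┼┃The system ┃......................
com│┃The pipelin┃......................
com│┃           ┃......................
com│┃The archite┃......♣......@........
om │┃Error handl┃.........♣............
om │┃The system ┃......................
━━━━┃           ┃......................
    ┃           ┗━━━━━━━━━━━━━━━━━━━━━━
    ┃                                ┃ 
    ┗━━━━━━━━━━━━━━━━━━━━━━━━━━━━━━━━┛ 
                                       


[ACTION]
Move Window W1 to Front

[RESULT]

    ┠────────────────────────────────┨ 
    ┃Each component analyzes log entr┃ 
    ┃This module handles configuratio┃ 
━━━━┃The pipeline handles network con┃━
    ┃Data processing implements incom┃ 
────┃Data processing transforms confi┃─
   │┃Data processing handles database┃.
───┼┃The system processes database re┃.
com│┃The pipeline generates batch ope┃.
com│┃                                ┃.
com│┃The architecture validates memor┃.
om │┃Error handling generates data st┃.
om │┃The system validates configurati┃.
━━━━┃                                ┃.
    ┃                                ┃━
    ┃                                ┃ 
    ┗━━━━━━━━━━━━━━━━━━━━━━━━━━━━━━━━┛ 
                                       


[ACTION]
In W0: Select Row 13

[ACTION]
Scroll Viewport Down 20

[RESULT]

    ┃Each component analyzes log entr┃ 
    ┃This module handles configuratio┃ 
━━━━┃The pipeline handles network con┃━
    ┃Data processing implements incom┃ 
────┃Data processing transforms confi┃─
   │┃Data processing handles database┃.
───┼┃The system processes database re┃.
com│┃The pipeline generates batch ope┃.
com│┃                                ┃.
com│┃The architecture validates memor┃.
om │┃Error handling generates data st┃.
om │┃The system validates configurati┃.
━━━━┃                                ┃.
    ┃                                ┃━
    ┃                                ┃ 
    ┗━━━━━━━━━━━━━━━━━━━━━━━━━━━━━━━━┛ 
                                       
                                       


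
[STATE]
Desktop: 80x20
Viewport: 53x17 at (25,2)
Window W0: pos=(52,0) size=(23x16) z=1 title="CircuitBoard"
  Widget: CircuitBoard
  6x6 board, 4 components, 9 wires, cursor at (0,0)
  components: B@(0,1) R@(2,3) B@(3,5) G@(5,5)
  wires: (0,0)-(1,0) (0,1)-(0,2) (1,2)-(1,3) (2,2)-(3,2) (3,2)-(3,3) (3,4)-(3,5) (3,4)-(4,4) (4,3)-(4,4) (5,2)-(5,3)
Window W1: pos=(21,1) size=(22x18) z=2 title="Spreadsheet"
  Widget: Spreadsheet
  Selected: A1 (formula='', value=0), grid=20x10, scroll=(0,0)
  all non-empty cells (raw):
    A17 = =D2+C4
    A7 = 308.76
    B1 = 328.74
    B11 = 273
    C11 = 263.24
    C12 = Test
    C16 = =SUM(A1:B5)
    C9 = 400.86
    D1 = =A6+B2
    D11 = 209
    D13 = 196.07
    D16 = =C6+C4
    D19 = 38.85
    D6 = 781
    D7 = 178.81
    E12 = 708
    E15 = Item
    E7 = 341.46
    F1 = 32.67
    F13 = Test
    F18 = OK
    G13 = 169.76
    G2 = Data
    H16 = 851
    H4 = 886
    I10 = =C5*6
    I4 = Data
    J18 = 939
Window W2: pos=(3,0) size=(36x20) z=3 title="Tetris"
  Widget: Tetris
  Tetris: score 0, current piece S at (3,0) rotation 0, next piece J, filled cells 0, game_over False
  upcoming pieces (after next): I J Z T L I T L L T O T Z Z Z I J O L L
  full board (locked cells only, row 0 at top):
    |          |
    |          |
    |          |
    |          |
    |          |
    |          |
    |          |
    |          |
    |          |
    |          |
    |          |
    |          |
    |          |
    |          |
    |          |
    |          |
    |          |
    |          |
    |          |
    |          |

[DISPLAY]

─────────────┨   ┃         ┠─────────────────────┨   
             ┃───┨         ┃   0 1 2 3 4 5       ┃   
             ┃   ┃         ┃0  [.]  B ─ ·        ┃   
             ┃   ┃         ┃    │                ┃   
             ┃---┃         ┃1   ·       · ─ ·    ┃   
             ┃.74┃         ┃                     ┃   
             ┃  0┃         ┃2           ·   R    ┃   
             ┃  0┃         ┃            │        ┃   
             ┃  0┃         ┃3           · ─ ·   ·┃   
             ┃  0┃         ┃                    │┃   
             ┃  0┃         ┃4               · ─ ·┃   
             ┃  0┃         ┃                     ┃   
             ┃  0┃         ┃5           · ─ ·    ┃   
             ┃  0┃         ┗━━━━━━━━━━━━━━━━━━━━━┛   
             ┃  0┃                                   
             ┃273┃                                   
             ┃━━━┛                                   


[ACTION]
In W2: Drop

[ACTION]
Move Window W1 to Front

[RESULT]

readsheet        ┃         ┠─────────────────────┨   
─────────────────┨         ┃   0 1 2 3 4 5       ┃   
                 ┃         ┃0  [.]  B ─ ·        ┃   
    A       B    ┃         ┃    │                ┃   
-----------------┃         ┃1   ·       · ─ ·    ┃   
      [0]  328.74┃         ┃                     ┃   
        0       0┃         ┃2           ·   R    ┃   
        0       0┃         ┃            │        ┃   
        0       0┃         ┃3           · ─ ·   ·┃   
        0       0┃         ┃                    │┃   
        0       0┃         ┃4               · ─ ·┃   
   308.76       0┃         ┃                     ┃   
        0       0┃         ┃5           · ─ ·    ┃   
        0       0┃         ┗━━━━━━━━━━━━━━━━━━━━━┛   
        0       0┃                                   
        0     273┃                                   
━━━━━━━━━━━━━━━━━┛                                   


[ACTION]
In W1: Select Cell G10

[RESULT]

readsheet        ┃         ┠─────────────────────┨   
─────────────────┨         ┃   0 1 2 3 4 5       ┃   
:                ┃         ┃0  [.]  B ─ ·        ┃   
    A       B    ┃         ┃    │                ┃   
-----------------┃         ┃1   ·       · ─ ·    ┃   
        0  328.74┃         ┃                     ┃   
        0       0┃         ┃2           ·   R    ┃   
        0       0┃         ┃            │        ┃   
        0       0┃         ┃3           · ─ ·   ·┃   
        0       0┃         ┃                    │┃   
        0       0┃         ┃4               · ─ ·┃   
   308.76       0┃         ┃                     ┃   
        0       0┃         ┃5           · ─ ·    ┃   
        0       0┃         ┗━━━━━━━━━━━━━━━━━━━━━┛   
        0       0┃                                   
        0     273┃                                   
━━━━━━━━━━━━━━━━━┛                                   


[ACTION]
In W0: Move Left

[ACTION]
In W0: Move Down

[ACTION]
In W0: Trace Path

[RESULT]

readsheet        ┃         ┠─────────────────────┨   
─────────────────┨         ┃   0 1 2 3 4 5       ┃   
:                ┃         ┃0   ·   B ─ ·        ┃   
    A       B    ┃         ┃    │                ┃   
-----------------┃         ┃1  [.]      · ─ ·    ┃   
        0  328.74┃         ┃                     ┃   
        0       0┃         ┃2           ·   R    ┃   
        0       0┃         ┃            │        ┃   
        0       0┃         ┃3           · ─ ·   ·┃   
        0       0┃         ┃                    │┃   
        0       0┃         ┃4               · ─ ·┃   
   308.76       0┃         ┃                     ┃   
        0       0┃         ┃5           · ─ ·    ┃   
        0       0┃         ┗━━━━━━━━━━━━━━━━━━━━━┛   
        0       0┃                                   
        0     273┃                                   
━━━━━━━━━━━━━━━━━┛                                   


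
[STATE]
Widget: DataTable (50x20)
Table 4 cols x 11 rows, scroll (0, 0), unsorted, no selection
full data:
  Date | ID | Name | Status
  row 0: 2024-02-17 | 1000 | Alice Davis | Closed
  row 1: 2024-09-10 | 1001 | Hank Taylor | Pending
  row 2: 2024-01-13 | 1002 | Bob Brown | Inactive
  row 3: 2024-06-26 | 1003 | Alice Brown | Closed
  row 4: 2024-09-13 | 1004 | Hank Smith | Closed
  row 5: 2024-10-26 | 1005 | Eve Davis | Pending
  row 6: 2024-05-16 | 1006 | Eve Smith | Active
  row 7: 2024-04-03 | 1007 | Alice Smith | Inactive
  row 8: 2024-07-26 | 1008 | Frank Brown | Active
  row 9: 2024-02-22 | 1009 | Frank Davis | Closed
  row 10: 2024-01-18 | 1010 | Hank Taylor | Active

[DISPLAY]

Date      │ID  │Name       │Status                
──────────┼────┼───────────┼────────              
2024-02-17│1000│Alice Davis│Closed                
2024-09-10│1001│Hank Taylor│Pending               
2024-01-13│1002│Bob Brown  │Inactive              
2024-06-26│1003│Alice Brown│Closed                
2024-09-13│1004│Hank Smith │Closed                
2024-10-26│1005│Eve Davis  │Pending               
2024-05-16│1006│Eve Smith  │Active                
2024-04-03│1007│Alice Smith│Inactive              
2024-07-26│1008│Frank Brown│Active                
2024-02-22│1009│Frank Davis│Closed                
2024-01-18│1010│Hank Taylor│Active                
                                                  
                                                  
                                                  
                                                  
                                                  
                                                  
                                                  


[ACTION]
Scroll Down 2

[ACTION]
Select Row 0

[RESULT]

Date      │ID  │Name       │Status                
──────────┼────┼───────────┼────────              
>024-02-17│1000│Alice Davis│Closed                
2024-09-10│1001│Hank Taylor│Pending               
2024-01-13│1002│Bob Brown  │Inactive              
2024-06-26│1003│Alice Brown│Closed                
2024-09-13│1004│Hank Smith │Closed                
2024-10-26│1005│Eve Davis  │Pending               
2024-05-16│1006│Eve Smith  │Active                
2024-04-03│1007│Alice Smith│Inactive              
2024-07-26│1008│Frank Brown│Active                
2024-02-22│1009│Frank Davis│Closed                
2024-01-18│1010│Hank Taylor│Active                
                                                  
                                                  
                                                  
                                                  
                                                  
                                                  
                                                  


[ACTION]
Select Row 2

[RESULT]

Date      │ID  │Name       │Status                
──────────┼────┼───────────┼────────              
2024-02-17│1000│Alice Davis│Closed                
2024-09-10│1001│Hank Taylor│Pending               
>024-01-13│1002│Bob Brown  │Inactive              
2024-06-26│1003│Alice Brown│Closed                
2024-09-13│1004│Hank Smith │Closed                
2024-10-26│1005│Eve Davis  │Pending               
2024-05-16│1006│Eve Smith  │Active                
2024-04-03│1007│Alice Smith│Inactive              
2024-07-26│1008│Frank Brown│Active                
2024-02-22│1009│Frank Davis│Closed                
2024-01-18│1010│Hank Taylor│Active                
                                                  
                                                  
                                                  
                                                  
                                                  
                                                  
                                                  


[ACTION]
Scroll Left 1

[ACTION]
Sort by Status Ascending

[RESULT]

Date      │ID  │Name       │Status ▲              
──────────┼────┼───────────┼────────              
2024-05-16│1006│Eve Smith  │Active                
2024-07-26│1008│Frank Brown│Active                
>024-01-18│1010│Hank Taylor│Active                
2024-02-17│1000│Alice Davis│Closed                
2024-06-26│1003│Alice Brown│Closed                
2024-09-13│1004│Hank Smith │Closed                
2024-02-22│1009│Frank Davis│Closed                
2024-01-13│1002│Bob Brown  │Inactive              
2024-04-03│1007│Alice Smith│Inactive              
2024-09-10│1001│Hank Taylor│Pending               
2024-10-26│1005│Eve Davis  │Pending               
                                                  
                                                  
                                                  
                                                  
                                                  
                                                  
                                                  
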